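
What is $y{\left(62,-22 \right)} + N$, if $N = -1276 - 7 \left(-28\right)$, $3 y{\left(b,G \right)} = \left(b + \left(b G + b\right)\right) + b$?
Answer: $- \frac{4418}{3} \approx -1472.7$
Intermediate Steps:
$y{\left(b,G \right)} = b + \frac{G b}{3}$ ($y{\left(b,G \right)} = \frac{\left(b + \left(b G + b\right)\right) + b}{3} = \frac{\left(b + \left(G b + b\right)\right) + b}{3} = \frac{\left(b + \left(b + G b\right)\right) + b}{3} = \frac{\left(2 b + G b\right) + b}{3} = \frac{3 b + G b}{3} = b + \frac{G b}{3}$)
$N = -1080$ ($N = -1276 - -196 = -1276 + 196 = -1080$)
$y{\left(62,-22 \right)} + N = \frac{1}{3} \cdot 62 \left(3 - 22\right) - 1080 = \frac{1}{3} \cdot 62 \left(-19\right) - 1080 = - \frac{1178}{3} - 1080 = - \frac{4418}{3}$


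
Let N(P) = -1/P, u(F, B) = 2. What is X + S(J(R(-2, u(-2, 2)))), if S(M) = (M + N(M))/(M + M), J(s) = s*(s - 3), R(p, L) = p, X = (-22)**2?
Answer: 96899/200 ≈ 484.50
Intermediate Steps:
X = 484
J(s) = s*(-3 + s)
S(M) = (M - 1/M)/(2*M) (S(M) = (M - 1/M)/(M + M) = (M - 1/M)/((2*M)) = (M - 1/M)*(1/(2*M)) = (M - 1/M)/(2*M))
X + S(J(R(-2, u(-2, 2)))) = 484 + (-1 + (-2*(-3 - 2))**2)/(2*(-2*(-3 - 2))**2) = 484 + (-1 + (-2*(-5))**2)/(2*(-2*(-5))**2) = 484 + (1/2)*(-1 + 10**2)/10**2 = 484 + (1/2)*(1/100)*(-1 + 100) = 484 + (1/2)*(1/100)*99 = 484 + 99/200 = 96899/200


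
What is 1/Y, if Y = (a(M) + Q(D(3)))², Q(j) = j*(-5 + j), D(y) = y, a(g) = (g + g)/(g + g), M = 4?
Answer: 1/25 ≈ 0.040000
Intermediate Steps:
a(g) = 1 (a(g) = (2*g)/((2*g)) = (2*g)*(1/(2*g)) = 1)
Y = 25 (Y = (1 + 3*(-5 + 3))² = (1 + 3*(-2))² = (1 - 6)² = (-5)² = 25)
1/Y = 1/25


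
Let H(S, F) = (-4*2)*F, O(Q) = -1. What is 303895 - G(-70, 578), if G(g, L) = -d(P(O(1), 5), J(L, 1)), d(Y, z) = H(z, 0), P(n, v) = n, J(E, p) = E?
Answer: 303895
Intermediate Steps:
H(S, F) = -8*F
d(Y, z) = 0 (d(Y, z) = -8*0 = 0)
G(g, L) = 0 (G(g, L) = -1*0 = 0)
303895 - G(-70, 578) = 303895 - 1*0 = 303895 + 0 = 303895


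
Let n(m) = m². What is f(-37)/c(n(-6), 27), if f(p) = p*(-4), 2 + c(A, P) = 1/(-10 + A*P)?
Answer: -142376/1923 ≈ -74.038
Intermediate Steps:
c(A, P) = -2 + 1/(-10 + A*P)
f(p) = -4*p
f(-37)/c(n(-6), 27) = (-4*(-37))/(((21 - 2*(-6)²*27)/(-10 + (-6)²*27))) = 148/(((21 - 2*36*27)/(-10 + 36*27))) = 148/(((21 - 1944)/(-10 + 972))) = 148/((-1923/962)) = 148/(((1/962)*(-1923))) = 148/(-1923/962) = 148*(-962/1923) = -142376/1923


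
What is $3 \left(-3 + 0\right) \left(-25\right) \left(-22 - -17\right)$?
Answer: $-1125$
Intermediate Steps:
$3 \left(-3 + 0\right) \left(-25\right) \left(-22 - -17\right) = 3 \left(-3\right) \left(-25\right) \left(-22 + 17\right) = \left(-9\right) \left(-25\right) \left(-5\right) = 225 \left(-5\right) = -1125$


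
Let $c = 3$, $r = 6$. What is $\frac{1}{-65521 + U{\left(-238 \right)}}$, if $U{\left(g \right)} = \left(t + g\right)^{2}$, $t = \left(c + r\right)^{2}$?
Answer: $- \frac{1}{40872} \approx -2.4467 \cdot 10^{-5}$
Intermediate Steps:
$t = 81$ ($t = \left(3 + 6\right)^{2} = 9^{2} = 81$)
$U{\left(g \right)} = \left(81 + g\right)^{2}$
$\frac{1}{-65521 + U{\left(-238 \right)}} = \frac{1}{-65521 + \left(81 - 238\right)^{2}} = \frac{1}{-65521 + \left(-157\right)^{2}} = \frac{1}{-65521 + 24649} = \frac{1}{-40872} = - \frac{1}{40872}$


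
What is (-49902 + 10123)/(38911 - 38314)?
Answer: -39779/597 ≈ -66.631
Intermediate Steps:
(-49902 + 10123)/(38911 - 38314) = -39779/597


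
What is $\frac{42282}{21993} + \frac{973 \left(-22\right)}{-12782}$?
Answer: $\frac{2188811}{608473} \approx 3.5972$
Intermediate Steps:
$\frac{42282}{21993} + \frac{973 \left(-22\right)}{-12782} = 42282 \cdot \frac{1}{21993} - - \frac{139}{83} = \frac{14094}{7331} + \frac{139}{83} = \frac{2188811}{608473}$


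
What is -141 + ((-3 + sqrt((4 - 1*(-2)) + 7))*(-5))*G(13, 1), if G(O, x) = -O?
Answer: -336 + 65*sqrt(13) ≈ -101.64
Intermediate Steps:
-141 + ((-3 + sqrt((4 - 1*(-2)) + 7))*(-5))*G(13, 1) = -141 + ((-3 + sqrt((4 - 1*(-2)) + 7))*(-5))*(-1*13) = -141 + ((-3 + sqrt((4 + 2) + 7))*(-5))*(-13) = -141 + ((-3 + sqrt(6 + 7))*(-5))*(-13) = -141 + ((-3 + sqrt(13))*(-5))*(-13) = -141 + (15 - 5*sqrt(13))*(-13) = -141 + (-195 + 65*sqrt(13)) = -336 + 65*sqrt(13)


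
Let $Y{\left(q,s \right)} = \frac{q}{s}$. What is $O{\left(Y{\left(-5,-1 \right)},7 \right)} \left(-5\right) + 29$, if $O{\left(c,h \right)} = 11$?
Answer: $-26$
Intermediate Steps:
$O{\left(Y{\left(-5,-1 \right)},7 \right)} \left(-5\right) + 29 = 11 \left(-5\right) + 29 = -55 + 29 = -26$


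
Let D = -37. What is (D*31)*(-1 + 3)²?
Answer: -4588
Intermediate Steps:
(D*31)*(-1 + 3)² = (-37*31)*(-1 + 3)² = -1147*2² = -1147*4 = -4588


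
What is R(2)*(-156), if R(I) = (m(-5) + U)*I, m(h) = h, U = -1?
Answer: 1872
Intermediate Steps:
R(I) = -6*I (R(I) = (-5 - 1)*I = -6*I)
R(2)*(-156) = -6*2*(-156) = -12*(-156) = 1872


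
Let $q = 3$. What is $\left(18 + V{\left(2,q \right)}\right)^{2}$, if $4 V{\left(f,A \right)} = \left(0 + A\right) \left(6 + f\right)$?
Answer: $576$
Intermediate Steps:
$V{\left(f,A \right)} = \frac{A \left(6 + f\right)}{4}$ ($V{\left(f,A \right)} = \frac{\left(0 + A\right) \left(6 + f\right)}{4} = \frac{A \left(6 + f\right)}{4}$)
$\left(18 + V{\left(2,q \right)}\right)^{2} = \left(18 + \frac{1}{4} \cdot 3 \left(6 + 2\right)\right)^{2} = \left(18 + \frac{1}{4} \cdot 3 \cdot 8\right)^{2} = \left(18 + 6\right)^{2} = 24^{2} = 576$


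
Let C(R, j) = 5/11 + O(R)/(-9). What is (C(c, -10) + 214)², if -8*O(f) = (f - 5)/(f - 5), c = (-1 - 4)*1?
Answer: 28852079881/627264 ≈ 45997.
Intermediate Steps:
c = -5 (c = -5*1 = -5)
O(f) = -⅛ (O(f) = -(f - 5)/(8*(f - 5)) = -(-5 + f)/(8*(-5 + f)) = -⅛*1 = -⅛)
C(R, j) = 371/792 (C(R, j) = 5/11 - ⅛/(-9) = 5*(1/11) - ⅛*(-⅑) = 5/11 + 1/72 = 371/792)
(C(c, -10) + 214)² = (371/792 + 214)² = (169859/792)² = 28852079881/627264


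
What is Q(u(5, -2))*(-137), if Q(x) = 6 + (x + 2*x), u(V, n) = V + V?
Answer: -4932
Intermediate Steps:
u(V, n) = 2*V
Q(x) = 6 + 3*x
Q(u(5, -2))*(-137) = (6 + 3*(2*5))*(-137) = (6 + 3*10)*(-137) = (6 + 30)*(-137) = 36*(-137) = -4932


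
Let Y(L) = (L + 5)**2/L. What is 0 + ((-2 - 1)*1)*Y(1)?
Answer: -108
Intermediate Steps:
Y(L) = (5 + L)**2/L
0 + ((-2 - 1)*1)*Y(1) = 0 + ((-2 - 1)*1)*((5 + 1)**2/1) = 0 + (-3*1)*(1*6**2) = 0 - 3*36 = 0 - 108 = -108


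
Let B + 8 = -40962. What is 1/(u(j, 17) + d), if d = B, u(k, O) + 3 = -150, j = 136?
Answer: -1/41123 ≈ -2.4317e-5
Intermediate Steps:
B = -40970 (B = -8 - 40962 = -40970)
u(k, O) = -153 (u(k, O) = -3 - 150 = -153)
d = -40970
1/(u(j, 17) + d) = 1/(-153 - 40970) = 1/(-41123) = -1/41123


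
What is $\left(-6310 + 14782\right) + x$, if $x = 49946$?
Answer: $58418$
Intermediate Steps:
$\left(-6310 + 14782\right) + x = \left(-6310 + 14782\right) + 49946 = 8472 + 49946 = 58418$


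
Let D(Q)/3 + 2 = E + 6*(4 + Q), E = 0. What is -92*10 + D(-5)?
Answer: -944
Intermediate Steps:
D(Q) = 66 + 18*Q (D(Q) = -6 + 3*(0 + 6*(4 + Q)) = -6 + 3*(0 + (24 + 6*Q)) = -6 + 3*(24 + 6*Q) = -6 + (72 + 18*Q) = 66 + 18*Q)
-92*10 + D(-5) = -92*10 + (66 + 18*(-5)) = -920 + (66 - 90) = -920 - 24 = -944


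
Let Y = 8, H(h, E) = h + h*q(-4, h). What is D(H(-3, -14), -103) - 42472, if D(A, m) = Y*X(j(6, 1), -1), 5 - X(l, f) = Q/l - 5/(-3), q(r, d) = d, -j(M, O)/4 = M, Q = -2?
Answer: -42446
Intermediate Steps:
j(M, O) = -4*M
H(h, E) = h + h² (H(h, E) = h + h*h = h + h²)
X(l, f) = 10/3 + 2/l (X(l, f) = 5 - (-2/l - 5/(-3)) = 5 - (-2/l - 5*(-⅓)) = 5 - (-2/l + 5/3) = 5 - (5/3 - 2/l) = 5 + (-5/3 + 2/l) = 10/3 + 2/l)
D(A, m) = 26 (D(A, m) = 8*(10/3 + 2/((-4*6))) = 8*(10/3 + 2/(-24)) = 8*(10/3 + 2*(-1/24)) = 8*(10/3 - 1/12) = 8*(13/4) = 26)
D(H(-3, -14), -103) - 42472 = 26 - 42472 = -42446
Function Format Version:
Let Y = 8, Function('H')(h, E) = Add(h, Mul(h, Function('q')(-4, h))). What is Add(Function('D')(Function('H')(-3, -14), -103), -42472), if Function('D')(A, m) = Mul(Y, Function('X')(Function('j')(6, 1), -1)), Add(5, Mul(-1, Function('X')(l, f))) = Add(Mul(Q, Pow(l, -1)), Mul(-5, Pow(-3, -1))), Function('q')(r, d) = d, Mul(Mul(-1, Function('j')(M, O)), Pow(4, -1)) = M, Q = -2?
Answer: -42446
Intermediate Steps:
Function('j')(M, O) = Mul(-4, M)
Function('H')(h, E) = Add(h, Pow(h, 2)) (Function('H')(h, E) = Add(h, Mul(h, h)) = Add(h, Pow(h, 2)))
Function('X')(l, f) = Add(Rational(10, 3), Mul(2, Pow(l, -1))) (Function('X')(l, f) = Add(5, Mul(-1, Add(Mul(-2, Pow(l, -1)), Mul(-5, Pow(-3, -1))))) = Add(5, Mul(-1, Add(Mul(-2, Pow(l, -1)), Mul(-5, Rational(-1, 3))))) = Add(5, Mul(-1, Add(Mul(-2, Pow(l, -1)), Rational(5, 3)))) = Add(5, Mul(-1, Add(Rational(5, 3), Mul(-2, Pow(l, -1))))) = Add(5, Add(Rational(-5, 3), Mul(2, Pow(l, -1)))) = Add(Rational(10, 3), Mul(2, Pow(l, -1))))
Function('D')(A, m) = 26 (Function('D')(A, m) = Mul(8, Add(Rational(10, 3), Mul(2, Pow(Mul(-4, 6), -1)))) = Mul(8, Add(Rational(10, 3), Mul(2, Pow(-24, -1)))) = Mul(8, Add(Rational(10, 3), Mul(2, Rational(-1, 24)))) = Mul(8, Add(Rational(10, 3), Rational(-1, 12))) = Mul(8, Rational(13, 4)) = 26)
Add(Function('D')(Function('H')(-3, -14), -103), -42472) = Add(26, -42472) = -42446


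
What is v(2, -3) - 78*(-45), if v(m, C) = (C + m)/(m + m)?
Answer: 14039/4 ≈ 3509.8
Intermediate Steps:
v(m, C) = (C + m)/(2*m) (v(m, C) = (C + m)/((2*m)) = (C + m)*(1/(2*m)) = (C + m)/(2*m))
v(2, -3) - 78*(-45) = (½)*(-3 + 2)/2 - 78*(-45) = (½)*(½)*(-1) + 3510 = -¼ + 3510 = 14039/4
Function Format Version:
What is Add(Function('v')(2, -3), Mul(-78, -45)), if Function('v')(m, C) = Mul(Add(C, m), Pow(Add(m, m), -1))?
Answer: Rational(14039, 4) ≈ 3509.8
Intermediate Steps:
Function('v')(m, C) = Mul(Rational(1, 2), Pow(m, -1), Add(C, m)) (Function('v')(m, C) = Mul(Add(C, m), Pow(Mul(2, m), -1)) = Mul(Add(C, m), Mul(Rational(1, 2), Pow(m, -1))) = Mul(Rational(1, 2), Pow(m, -1), Add(C, m)))
Add(Function('v')(2, -3), Mul(-78, -45)) = Add(Mul(Rational(1, 2), Pow(2, -1), Add(-3, 2)), Mul(-78, -45)) = Add(Mul(Rational(1, 2), Rational(1, 2), -1), 3510) = Add(Rational(-1, 4), 3510) = Rational(14039, 4)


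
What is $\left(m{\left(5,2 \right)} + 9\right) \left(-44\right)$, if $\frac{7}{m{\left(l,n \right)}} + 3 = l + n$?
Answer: $-473$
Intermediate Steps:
$m{\left(l,n \right)} = \frac{7}{-3 + l + n}$ ($m{\left(l,n \right)} = \frac{7}{-3 + \left(l + n\right)} = \frac{7}{-3 + l + n}$)
$\left(m{\left(5,2 \right)} + 9\right) \left(-44\right) = \left(\frac{7}{-3 + 5 + 2} + 9\right) \left(-44\right) = \left(\frac{7}{4} + 9\right) \left(-44\right) = \frac{43}{4} \left(-44\right) = -473$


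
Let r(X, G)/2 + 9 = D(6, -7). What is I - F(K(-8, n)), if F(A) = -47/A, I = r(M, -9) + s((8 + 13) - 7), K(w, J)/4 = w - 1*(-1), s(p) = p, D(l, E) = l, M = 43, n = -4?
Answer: 177/28 ≈ 6.3214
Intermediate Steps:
r(X, G) = -6 (r(X, G) = -18 + 2*6 = -18 + 12 = -6)
K(w, J) = 4 + 4*w (K(w, J) = 4*(w - 1*(-1)) = 4*(w + 1) = 4*(1 + w) = 4 + 4*w)
I = 8 (I = -6 + ((8 + 13) - 7) = -6 + (21 - 7) = -6 + 14 = 8)
I - F(K(-8, n)) = 8 - (-47)/(4 + 4*(-8)) = 8 - (-47)/(4 - 32) = 8 - (-47)/(-28) = 8 - (-47)*(-1)/28 = 8 - 1*47/28 = 8 - 47/28 = 177/28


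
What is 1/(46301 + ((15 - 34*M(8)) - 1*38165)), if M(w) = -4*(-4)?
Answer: 1/7607 ≈ 0.00013146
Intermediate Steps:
M(w) = 16
1/(46301 + ((15 - 34*M(8)) - 1*38165)) = 1/(46301 + ((15 - 34*16) - 1*38165)) = 1/(46301 + ((15 - 544) - 38165)) = 1/(46301 + (-529 - 38165)) = 1/(46301 - 38694) = 1/7607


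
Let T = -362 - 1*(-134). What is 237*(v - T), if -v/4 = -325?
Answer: 362136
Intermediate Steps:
v = 1300 (v = -4*(-325) = 1300)
T = -228 (T = -362 + 134 = -228)
237*(v - T) = 237*(1300 - 1*(-228)) = 237*(1300 + 228) = 237*1528 = 362136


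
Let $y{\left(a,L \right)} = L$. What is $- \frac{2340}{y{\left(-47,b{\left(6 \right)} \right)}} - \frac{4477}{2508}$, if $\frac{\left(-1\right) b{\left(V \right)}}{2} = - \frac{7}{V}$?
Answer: $- \frac{1603409}{1596} \approx -1004.6$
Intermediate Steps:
$b{\left(V \right)} = \frac{14}{V}$ ($b{\left(V \right)} = - 2 \left(- \frac{7}{V}\right) = \frac{14}{V}$)
$- \frac{2340}{y{\left(-47,b{\left(6 \right)} \right)}} - \frac{4477}{2508} = - \frac{2340}{14 \cdot \frac{1}{6}} - \frac{4477}{2508} = - \frac{2340}{14 \cdot \frac{1}{6}} - \frac{407}{228} = - \frac{2340}{\frac{7}{3}} - \frac{407}{228} = \left(-2340\right) \frac{3}{7} - \frac{407}{228} = - \frac{7020}{7} - \frac{407}{228} = - \frac{1603409}{1596}$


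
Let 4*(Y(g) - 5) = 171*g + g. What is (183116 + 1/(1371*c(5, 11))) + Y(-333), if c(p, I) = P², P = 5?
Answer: 5785688551/34275 ≈ 1.6880e+5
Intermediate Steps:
c(p, I) = 25 (c(p, I) = 5² = 25)
Y(g) = 5 + 43*g (Y(g) = 5 + (171*g + g)/4 = 5 + (172*g)/4 = 5 + 43*g)
(183116 + 1/(1371*c(5, 11))) + Y(-333) = (183116 + 1/(1371*25)) + (5 + 43*(-333)) = (183116 + 1/34275) + (5 - 14319) = (183116 + 1/34275) - 14314 = 6276300901/34275 - 14314 = 5785688551/34275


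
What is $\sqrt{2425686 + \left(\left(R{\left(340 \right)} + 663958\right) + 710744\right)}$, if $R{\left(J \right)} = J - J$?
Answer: $2 \sqrt{950097} \approx 1949.5$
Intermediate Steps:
$R{\left(J \right)} = 0$
$\sqrt{2425686 + \left(\left(R{\left(340 \right)} + 663958\right) + 710744\right)} = \sqrt{2425686 + \left(\left(0 + 663958\right) + 710744\right)} = \sqrt{2425686 + \left(663958 + 710744\right)} = \sqrt{2425686 + 1374702} = \sqrt{3800388} = 2 \sqrt{950097}$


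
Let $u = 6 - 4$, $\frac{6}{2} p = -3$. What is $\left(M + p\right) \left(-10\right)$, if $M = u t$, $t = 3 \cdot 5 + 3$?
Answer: $-350$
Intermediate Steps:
$p = -1$ ($p = \frac{1}{3} \left(-3\right) = -1$)
$u = 2$ ($u = 6 - 4 = 2$)
$t = 18$ ($t = 15 + 3 = 18$)
$M = 36$ ($M = 2 \cdot 18 = 36$)
$\left(M + p\right) \left(-10\right) = \left(36 - 1\right) \left(-10\right) = 35 \left(-10\right) = -350$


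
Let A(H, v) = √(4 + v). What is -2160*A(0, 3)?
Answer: -2160*√7 ≈ -5714.8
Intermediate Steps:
-2160*A(0, 3) = -2160*√(4 + 3) = -2160*√7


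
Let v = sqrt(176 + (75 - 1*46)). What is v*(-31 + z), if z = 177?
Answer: 146*sqrt(205) ≈ 2090.4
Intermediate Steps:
v = sqrt(205) (v = sqrt(176 + (75 - 46)) = sqrt(176 + 29) = sqrt(205) ≈ 14.318)
v*(-31 + z) = sqrt(205)*(-31 + 177) = sqrt(205)*146 = 146*sqrt(205)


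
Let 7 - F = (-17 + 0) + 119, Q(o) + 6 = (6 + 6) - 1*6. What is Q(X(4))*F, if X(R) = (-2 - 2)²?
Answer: 0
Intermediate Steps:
X(R) = 16 (X(R) = (-4)² = 16)
Q(o) = 0 (Q(o) = -6 + ((6 + 6) - 1*6) = -6 + (12 - 6) = -6 + 6 = 0)
F = -95 (F = 7 - ((-17 + 0) + 119) = 7 - (-17 + 119) = 7 - 1*102 = 7 - 102 = -95)
Q(X(4))*F = 0*(-95) = 0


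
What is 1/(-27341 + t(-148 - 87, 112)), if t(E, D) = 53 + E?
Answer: -1/27523 ≈ -3.6333e-5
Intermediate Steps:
1/(-27341 + t(-148 - 87, 112)) = 1/(-27341 + (53 + (-148 - 87))) = 1/(-27341 + (53 - 235)) = 1/(-27341 - 182) = 1/(-27523) = -1/27523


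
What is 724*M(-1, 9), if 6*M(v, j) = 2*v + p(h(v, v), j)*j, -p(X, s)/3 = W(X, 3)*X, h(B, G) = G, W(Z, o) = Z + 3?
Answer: 18824/3 ≈ 6274.7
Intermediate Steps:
W(Z, o) = 3 + Z
p(X, s) = -3*X*(3 + X) (p(X, s) = -3*(3 + X)*X = -3*X*(3 + X))
M(v, j) = v/3 - j*v*(3 + v)/2 (M(v, j) = (2*v + (-3*v*(3 + v))*j)/6 = (2*v - 3*j*v*(3 + v))/6 = v/3 - j*v*(3 + v)/2)
724*M(-1, 9) = 724*((1/6)*(-1)*(2 - 3*9*(3 - 1))) = 724*((1/6)*(-1)*(2 - 3*9*2)) = 724*((1/6)*(-1)*(2 - 54)) = 724*((1/6)*(-1)*(-52)) = 724*(26/3) = 18824/3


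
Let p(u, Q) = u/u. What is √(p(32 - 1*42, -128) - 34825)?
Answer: 2*I*√8706 ≈ 186.61*I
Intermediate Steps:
p(u, Q) = 1
√(p(32 - 1*42, -128) - 34825) = √(1 - 34825) = √(-34824) = 2*I*√8706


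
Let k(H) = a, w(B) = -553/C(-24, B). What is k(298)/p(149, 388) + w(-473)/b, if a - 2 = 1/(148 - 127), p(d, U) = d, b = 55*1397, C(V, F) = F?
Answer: 1564477402/113717106195 ≈ 0.013758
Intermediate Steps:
b = 76835
w(B) = -553/B
a = 43/21 (a = 2 + 1/(148 - 127) = 2 + 1/21 = 43/21 ≈ 2.0476)
k(H) = 43/21
k(298)/p(149, 388) + w(-473)/b = (43/21)/149 - 553/(-473)/76835 = (43/21)*(1/149) - 553*(-1/473)*(1/76835) = 43/3129 + (553/473)*(1/76835) = 43/3129 + 553/36342955 = 1564477402/113717106195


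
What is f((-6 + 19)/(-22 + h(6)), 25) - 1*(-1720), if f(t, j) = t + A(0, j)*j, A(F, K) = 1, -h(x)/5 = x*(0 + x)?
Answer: 352477/202 ≈ 1744.9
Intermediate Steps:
h(x) = -5*x² (h(x) = -5*x*(0 + x) = -5*x*x = -5*x²)
f(t, j) = j + t (f(t, j) = t + 1*j = t + j = j + t)
f((-6 + 19)/(-22 + h(6)), 25) - 1*(-1720) = (25 + (-6 + 19)/(-22 - 5*6²)) - 1*(-1720) = (25 + 13/(-22 - 5*36)) + 1720 = (25 + 13/(-22 - 180)) + 1720 = (25 + 13/(-202)) + 1720 = (25 + 13*(-1/202)) + 1720 = (25 - 13/202) + 1720 = 5037/202 + 1720 = 352477/202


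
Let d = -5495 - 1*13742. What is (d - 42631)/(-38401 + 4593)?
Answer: 15467/8452 ≈ 1.8300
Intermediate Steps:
d = -19237 (d = -5495 - 13742 = -19237)
(d - 42631)/(-38401 + 4593) = (-19237 - 42631)/(-38401 + 4593) = -61868/(-33808) = -61868*(-1/33808) = 15467/8452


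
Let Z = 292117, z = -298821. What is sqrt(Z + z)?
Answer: 4*I*sqrt(419) ≈ 81.878*I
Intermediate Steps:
sqrt(Z + z) = sqrt(292117 - 298821) = sqrt(-6704) = 4*I*sqrt(419)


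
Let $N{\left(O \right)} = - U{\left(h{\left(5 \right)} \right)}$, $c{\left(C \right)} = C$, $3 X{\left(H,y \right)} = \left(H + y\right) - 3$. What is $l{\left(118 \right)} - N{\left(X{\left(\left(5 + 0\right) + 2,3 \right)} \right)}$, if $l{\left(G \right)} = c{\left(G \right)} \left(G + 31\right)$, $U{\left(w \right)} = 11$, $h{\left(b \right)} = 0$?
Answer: $17593$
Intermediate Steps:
$X{\left(H,y \right)} = -1 + \frac{H}{3} + \frac{y}{3}$ ($X{\left(H,y \right)} = \frac{\left(H + y\right) - 3}{3} = \frac{-3 + H + y}{3} = -1 + \frac{H}{3} + \frac{y}{3}$)
$l{\left(G \right)} = G \left(31 + G\right)$ ($l{\left(G \right)} = G \left(G + 31\right) = G \left(31 + G\right)$)
$N{\left(O \right)} = -11$ ($N{\left(O \right)} = \left(-1\right) 11 = -11$)
$l{\left(118 \right)} - N{\left(X{\left(\left(5 + 0\right) + 2,3 \right)} \right)} = 118 \left(31 + 118\right) - -11 = 118 \cdot 149 + 11 = 17582 + 11 = 17593$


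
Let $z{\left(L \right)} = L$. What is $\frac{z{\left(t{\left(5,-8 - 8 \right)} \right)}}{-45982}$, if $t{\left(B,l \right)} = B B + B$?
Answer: $- \frac{15}{22991} \approx -0.00065243$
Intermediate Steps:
$t{\left(B,l \right)} = B + B^{2}$ ($t{\left(B,l \right)} = B^{2} + B = B + B^{2}$)
$\frac{z{\left(t{\left(5,-8 - 8 \right)} \right)}}{-45982} = \frac{5 \left(1 + 5\right)}{-45982} = 5 \cdot 6 \left(- \frac{1}{45982}\right) = 30 \left(- \frac{1}{45982}\right) = - \frac{15}{22991}$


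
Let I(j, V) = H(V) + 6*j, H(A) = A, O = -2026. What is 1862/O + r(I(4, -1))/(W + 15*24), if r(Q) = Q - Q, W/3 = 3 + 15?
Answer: -931/1013 ≈ -0.91905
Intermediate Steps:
I(j, V) = V + 6*j
W = 54 (W = 3*(3 + 15) = 3*18 = 54)
r(Q) = 0
1862/O + r(I(4, -1))/(W + 15*24) = 1862/(-2026) + 0/(54 + 15*24) = 1862*(-1/2026) + 0/(54 + 360) = -931/1013 + 0/414 = -931/1013 + 0*(1/414) = -931/1013 + 0 = -931/1013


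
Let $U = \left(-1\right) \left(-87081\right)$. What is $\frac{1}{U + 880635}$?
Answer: $\frac{1}{967716} \approx 1.0334 \cdot 10^{-6}$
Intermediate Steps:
$U = 87081$
$\frac{1}{U + 880635} = \frac{1}{87081 + 880635} = \frac{1}{967716}$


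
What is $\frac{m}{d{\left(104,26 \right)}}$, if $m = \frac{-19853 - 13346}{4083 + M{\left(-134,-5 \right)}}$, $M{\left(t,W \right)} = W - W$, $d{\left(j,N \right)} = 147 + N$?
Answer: $- \frac{33199}{706359} \approx -0.047$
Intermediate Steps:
$M{\left(t,W \right)} = 0$
$m = - \frac{33199}{4083}$ ($m = \frac{-19853 - 13346}{4083 + 0} = - \frac{33199}{4083} \approx -8.131$)
$\frac{m}{d{\left(104,26 \right)}} = - \frac{33199}{4083 \left(147 + 26\right)} = - \frac{33199}{4083 \cdot 173} = \left(- \frac{33199}{4083}\right) \frac{1}{173} = - \frac{33199}{706359}$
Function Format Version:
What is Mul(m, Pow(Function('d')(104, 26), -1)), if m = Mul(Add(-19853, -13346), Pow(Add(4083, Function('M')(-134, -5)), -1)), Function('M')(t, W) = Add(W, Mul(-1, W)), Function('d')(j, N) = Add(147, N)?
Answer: Rational(-33199, 706359) ≈ -0.047000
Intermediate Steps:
Function('M')(t, W) = 0
m = Rational(-33199, 4083) (m = Mul(Add(-19853, -13346), Pow(Add(4083, 0), -1)) = Mul(-33199, Pow(4083, -1)) = Mul(-33199, Rational(1, 4083)) = Rational(-33199, 4083) ≈ -8.1310)
Mul(m, Pow(Function('d')(104, 26), -1)) = Mul(Rational(-33199, 4083), Pow(Add(147, 26), -1)) = Mul(Rational(-33199, 4083), Pow(173, -1)) = Mul(Rational(-33199, 4083), Rational(1, 173)) = Rational(-33199, 706359)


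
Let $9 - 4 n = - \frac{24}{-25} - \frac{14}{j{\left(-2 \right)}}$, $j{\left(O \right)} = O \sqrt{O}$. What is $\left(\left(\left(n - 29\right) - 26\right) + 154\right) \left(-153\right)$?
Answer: $- \frac{1545453}{100} - \frac{1071 i \sqrt{2}}{8} \approx -15455.0 - 189.33 i$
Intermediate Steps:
$j{\left(O \right)} = O^{\frac{3}{2}}$
$n = \frac{201}{100} + \frac{7 i \sqrt{2}}{8}$ ($n = \frac{9}{4} - \frac{- \frac{24}{-25} - \frac{14}{\left(-2\right)^{\frac{3}{2}}}}{4} = \frac{9}{4} - \frac{\left(-24\right) \left(- \frac{1}{25}\right) - \frac{14}{\left(-2\right) i \sqrt{2}}}{4} = \frac{9}{4} - \frac{\frac{24}{25} - 14 \frac{i \sqrt{2}}{4}}{4} = \frac{9}{4} - \frac{\frac{24}{25} - \frac{7 i \sqrt{2}}{2}}{4} = \frac{9}{4} - \left(\frac{6}{25} - \frac{7 i \sqrt{2}}{8}\right) = \frac{201}{100} + \frac{7 i \sqrt{2}}{8} \approx 2.01 + 1.2374 i$)
$\left(\left(\left(n - 29\right) - 26\right) + 154\right) \left(-153\right) = \left(\left(\left(\left(\frac{201}{100} + \frac{7 i \sqrt{2}}{8}\right) - 29\right) - 26\right) + 154\right) \left(-153\right) = \left(\left(\left(- \frac{2699}{100} + \frac{7 i \sqrt{2}}{8}\right) - 26\right) + 154\right) \left(-153\right) = \left(\left(- \frac{5299}{100} + \frac{7 i \sqrt{2}}{8}\right) + 154\right) \left(-153\right) = \left(\frac{10101}{100} + \frac{7 i \sqrt{2}}{8}\right) \left(-153\right) = - \frac{1545453}{100} - \frac{1071 i \sqrt{2}}{8}$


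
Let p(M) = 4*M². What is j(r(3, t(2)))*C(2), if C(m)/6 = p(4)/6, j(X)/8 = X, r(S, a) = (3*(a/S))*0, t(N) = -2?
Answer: 0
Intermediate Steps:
r(S, a) = 0 (r(S, a) = (3*a/S)*0 = 0)
j(X) = 8*X
C(m) = 64 (C(m) = 6*((4*4²)/6) = 6*((4*16)*(⅙)) = 6*(64*(⅙)) = 6*(32/3) = 64)
j(r(3, t(2)))*C(2) = (8*0)*64 = 0*64 = 0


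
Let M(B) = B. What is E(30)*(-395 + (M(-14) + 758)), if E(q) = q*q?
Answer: 314100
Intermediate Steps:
E(q) = q²
E(30)*(-395 + (M(-14) + 758)) = 30²*(-395 + (-14 + 758)) = 900*(-395 + 744) = 900*349 = 314100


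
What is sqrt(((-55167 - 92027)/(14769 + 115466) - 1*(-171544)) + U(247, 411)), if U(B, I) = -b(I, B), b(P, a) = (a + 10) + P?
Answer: sqrt(778886103310)/2135 ≈ 413.37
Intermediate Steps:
b(P, a) = 10 + P + a (b(P, a) = (10 + a) + P = 10 + P + a)
U(B, I) = -10 - B - I (U(B, I) = -(10 + I + B) = -(10 + B + I) = -10 - B - I)
sqrt(((-55167 - 92027)/(14769 + 115466) - 1*(-171544)) + U(247, 411)) = sqrt(((-55167 - 92027)/(14769 + 115466) - 1*(-171544)) + (-10 - 1*247 - 1*411)) = sqrt((-147194/130235 + 171544) + (-10 - 247 - 411)) = sqrt((-147194*1/130235 + 171544) - 668) = sqrt((-147194/130235 + 171544) - 668) = sqrt(22340885646/130235 - 668) = sqrt(22253888666/130235) = sqrt(778886103310)/2135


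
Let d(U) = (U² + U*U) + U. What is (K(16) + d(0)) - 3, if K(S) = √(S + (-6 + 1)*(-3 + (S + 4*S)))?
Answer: -3 + 3*I*√41 ≈ -3.0 + 19.209*I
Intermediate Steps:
d(U) = U + 2*U² (d(U) = (U² + U²) + U = 2*U² + U = U + 2*U²)
K(S) = √(15 - 24*S) (K(S) = √(S - 5*(-3 + 5*S)) = √(S + (15 - 25*S)) = √(15 - 24*S))
(K(16) + d(0)) - 3 = (√(15 - 24*16) + 0*(1 + 2*0)) - 3 = (√(15 - 384) + 0*(1 + 0)) - 3 = (√(-369) + 0*1) - 3 = (3*I*√41 + 0) - 3 = 3*I*√41 - 3 = -3 + 3*I*√41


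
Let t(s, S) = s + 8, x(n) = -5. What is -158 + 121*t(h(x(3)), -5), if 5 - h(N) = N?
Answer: 2020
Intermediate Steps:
h(N) = 5 - N
t(s, S) = 8 + s
-158 + 121*t(h(x(3)), -5) = -158 + 121*(8 + (5 - 1*(-5))) = -158 + 121*(8 + (5 + 5)) = -158 + 121*(8 + 10) = -158 + 121*18 = -158 + 2178 = 2020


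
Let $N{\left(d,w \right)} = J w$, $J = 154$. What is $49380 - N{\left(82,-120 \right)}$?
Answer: $67860$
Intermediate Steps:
$N{\left(d,w \right)} = 154 w$
$49380 - N{\left(82,-120 \right)} = 49380 - 154 \left(-120\right) = 49380 - -18480 = 49380 + 18480 = 67860$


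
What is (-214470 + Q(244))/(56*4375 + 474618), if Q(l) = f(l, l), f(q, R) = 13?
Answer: -214457/719618 ≈ -0.29802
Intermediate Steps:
Q(l) = 13
(-214470 + Q(244))/(56*4375 + 474618) = (-214470 + 13)/(56*4375 + 474618) = -214457/(245000 + 474618) = -214457/719618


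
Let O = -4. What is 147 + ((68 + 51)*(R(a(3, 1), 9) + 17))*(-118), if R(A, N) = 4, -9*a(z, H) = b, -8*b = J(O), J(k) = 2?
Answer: -294735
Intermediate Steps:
b = -1/4 (b = -1/8*2 = -1/4 ≈ -0.25000)
a(z, H) = 1/36 (a(z, H) = -1/9*(-1/4) = 1/36)
147 + ((68 + 51)*(R(a(3, 1), 9) + 17))*(-118) = 147 + ((68 + 51)*(4 + 17))*(-118) = 147 + (119*21)*(-118) = 147 + 2499*(-118) = 147 - 294882 = -294735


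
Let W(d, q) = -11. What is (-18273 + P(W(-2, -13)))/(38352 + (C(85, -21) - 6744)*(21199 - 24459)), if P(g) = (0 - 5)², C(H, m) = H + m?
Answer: -2281/2726894 ≈ -0.00083648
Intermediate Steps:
P(g) = 25 (P(g) = (-5)² = 25)
(-18273 + P(W(-2, -13)))/(38352 + (C(85, -21) - 6744)*(21199 - 24459)) = (-18273 + 25)/(38352 + ((85 - 21) - 6744)*(21199 - 24459)) = -18248/(38352 + (64 - 6744)*(-3260)) = -18248/(38352 - 6680*(-3260)) = -18248/(38352 + 21776800) = -18248/21815152 = -18248*1/21815152 = -2281/2726894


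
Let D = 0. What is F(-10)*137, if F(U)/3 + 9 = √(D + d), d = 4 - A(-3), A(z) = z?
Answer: -3699 + 411*√7 ≈ -2611.6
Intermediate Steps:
d = 7 (d = 4 - 1*(-3) = 4 + 3 = 7)
F(U) = -27 + 3*√7 (F(U) = -27 + 3*√(0 + 7) = -27 + 3*√7)
F(-10)*137 = (-27 + 3*√7)*137 = -3699 + 411*√7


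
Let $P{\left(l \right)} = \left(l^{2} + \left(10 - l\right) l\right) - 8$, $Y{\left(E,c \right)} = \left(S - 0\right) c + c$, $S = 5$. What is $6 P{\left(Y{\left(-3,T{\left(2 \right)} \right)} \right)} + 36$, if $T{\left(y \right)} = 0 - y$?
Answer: $-732$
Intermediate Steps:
$T{\left(y \right)} = - y$
$Y{\left(E,c \right)} = 6 c$ ($Y{\left(E,c \right)} = \left(5 - 0\right) c + c = \left(5 + 0\right) c + c = 5 c + c = 6 c$)
$P{\left(l \right)} = -8 + l^{2} + l \left(10 - l\right)$ ($P{\left(l \right)} = \left(l^{2} + l \left(10 - l\right)\right) - 8 = -8 + l^{2} + l \left(10 - l\right)$)
$6 P{\left(Y{\left(-3,T{\left(2 \right)} \right)} \right)} + 36 = 6 \left(-8 + 10 \cdot 6 \left(\left(-1\right) 2\right)\right) + 36 = 6 \left(-8 + 10 \cdot 6 \left(-2\right)\right) + 36 = 6 \left(-8 + 10 \left(-12\right)\right) + 36 = 6 \left(-8 - 120\right) + 36 = 6 \left(-128\right) + 36 = -768 + 36 = -732$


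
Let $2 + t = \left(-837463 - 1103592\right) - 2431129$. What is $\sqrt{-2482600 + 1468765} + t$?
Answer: $-4372186 + i \sqrt{1013835} \approx -4.3722 \cdot 10^{6} + 1006.9 i$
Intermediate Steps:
$t = -4372186$ ($t = -2 - 4372184 = -4372186$)
$\sqrt{-2482600 + 1468765} + t = \sqrt{-2482600 + 1468765} - 4372186 = \sqrt{-1013835} - 4372186 = i \sqrt{1013835} - 4372186 = -4372186 + i \sqrt{1013835}$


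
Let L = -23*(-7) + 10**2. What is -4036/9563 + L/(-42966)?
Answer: -19545191/45653762 ≈ -0.42812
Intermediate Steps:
L = 261 (L = 161 + 100 = 261)
-4036/9563 + L/(-42966) = -4036/9563 + 261/(-42966) = -4036*1/9563 + 261*(-1/42966) = -4036/9563 - 29/4774 = -19545191/45653762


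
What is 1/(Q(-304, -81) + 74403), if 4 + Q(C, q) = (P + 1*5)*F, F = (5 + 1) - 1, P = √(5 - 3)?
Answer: 37212/2769465863 - 5*√2/5538931726 ≈ 1.3435e-5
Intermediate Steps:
P = √2 ≈ 1.4142
F = 5 (F = 6 - 1 = 5)
Q(C, q) = 21 + 5*√2 (Q(C, q) = -4 + (√2 + 1*5)*5 = -4 + (√2 + 5)*5 = -4 + (5 + √2)*5 = -4 + (25 + 5*√2) = 21 + 5*√2)
1/(Q(-304, -81) + 74403) = 1/((21 + 5*√2) + 74403) = 1/(74424 + 5*√2)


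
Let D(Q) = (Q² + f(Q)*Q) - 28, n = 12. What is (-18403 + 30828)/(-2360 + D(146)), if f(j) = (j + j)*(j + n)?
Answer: 12425/6754784 ≈ 0.0018394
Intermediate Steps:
f(j) = 2*j*(12 + j) (f(j) = (j + j)*(j + 12) = (2*j)*(12 + j) = 2*j*(12 + j))
D(Q) = -28 + Q² + 2*Q²*(12 + Q) (D(Q) = (Q² + (2*Q*(12 + Q))*Q) - 28 = (Q² + 2*Q²*(12 + Q)) - 28 = -28 + Q² + 2*Q²*(12 + Q))
(-18403 + 30828)/(-2360 + D(146)) = (-18403 + 30828)/(-2360 + (-28 + 2*146³ + 25*146²)) = 12425/(-2360 + (-28 + 2*3112136 + 25*21316)) = 12425/(-2360 + (-28 + 6224272 + 532900)) = 12425/(-2360 + 6757144) = 12425/6754784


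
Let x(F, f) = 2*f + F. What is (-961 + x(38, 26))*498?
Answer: -433758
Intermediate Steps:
x(F, f) = F + 2*f
(-961 + x(38, 26))*498 = (-961 + (38 + 2*26))*498 = (-961 + (38 + 52))*498 = (-961 + 90)*498 = -871*498 = -433758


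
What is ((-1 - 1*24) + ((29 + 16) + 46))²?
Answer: 4356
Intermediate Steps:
((-1 - 1*24) + ((29 + 16) + 46))² = ((-1 - 24) + (45 + 46))² = (-25 + 91)² = 66² = 4356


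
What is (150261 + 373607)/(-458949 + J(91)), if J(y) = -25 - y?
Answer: -523868/459065 ≈ -1.1412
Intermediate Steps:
(150261 + 373607)/(-458949 + J(91)) = (150261 + 373607)/(-458949 + (-25 - 1*91)) = 523868/(-458949 + (-25 - 91)) = 523868/(-458949 - 116) = 523868/(-459065) = 523868*(-1/459065) = -523868/459065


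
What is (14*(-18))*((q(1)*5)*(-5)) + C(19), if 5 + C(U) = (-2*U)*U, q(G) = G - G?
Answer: -727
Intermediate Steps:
q(G) = 0
C(U) = -5 - 2*U² (C(U) = -5 + (-2*U)*U = -5 - 2*U²)
(14*(-18))*((q(1)*5)*(-5)) + C(19) = (14*(-18))*((0*5)*(-5)) + (-5 - 2*19²) = -0*(-5) + (-5 - 2*361) = -252*0 + (-5 - 722) = 0 - 727 = -727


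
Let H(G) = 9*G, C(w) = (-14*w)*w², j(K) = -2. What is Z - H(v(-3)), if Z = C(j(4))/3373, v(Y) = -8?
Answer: 242968/3373 ≈ 72.033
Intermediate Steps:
C(w) = -14*w³
Z = 112/3373 (Z = -14*(-2)³/3373 = -14*(-8)*(1/3373) = 112*(1/3373) = 112/3373 ≈ 0.033205)
Z - H(v(-3)) = 112/3373 - 9*(-8) = 112/3373 - 1*(-72) = 112/3373 + 72 = 242968/3373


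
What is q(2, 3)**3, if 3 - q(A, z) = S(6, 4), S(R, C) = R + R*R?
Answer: -59319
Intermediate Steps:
S(R, C) = R + R**2
q(A, z) = -39 (q(A, z) = 3 - 6*(1 + 6) = 3 - 6*7 = 3 - 1*42 = 3 - 42 = -39)
q(2, 3)**3 = (-39)**3 = -59319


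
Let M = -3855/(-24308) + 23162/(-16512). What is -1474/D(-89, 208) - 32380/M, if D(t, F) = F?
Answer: 168908239304711/6491785768 ≈ 26019.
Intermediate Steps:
M = -62421017/50171712 (M = -3855*(-1/24308) + 23162*(-1/16512) = 3855/24308 - 11581/8256 = -62421017/50171712 ≈ -1.2441)
-1474/D(-89, 208) - 32380/M = -1474/208 - 32380/(-62421017/50171712) = -1474*1/208 - 32380*(-50171712/62421017) = -737/104 + 1624560034560/62421017 = 168908239304711/6491785768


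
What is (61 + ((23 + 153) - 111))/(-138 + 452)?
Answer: 63/157 ≈ 0.40127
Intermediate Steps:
(61 + ((23 + 153) - 111))/(-138 + 452) = (61 + (176 - 111))/314 = (61 + 65)*(1/314) = 126*(1/314) = 63/157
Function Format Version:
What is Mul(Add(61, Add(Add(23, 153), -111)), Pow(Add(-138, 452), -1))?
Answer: Rational(63, 157) ≈ 0.40127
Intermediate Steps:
Mul(Add(61, Add(Add(23, 153), -111)), Pow(Add(-138, 452), -1)) = Mul(Add(61, Add(176, -111)), Pow(314, -1)) = Mul(Add(61, 65), Rational(1, 314)) = Mul(126, Rational(1, 314)) = Rational(63, 157)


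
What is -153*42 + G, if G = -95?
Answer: -6521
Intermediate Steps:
-153*42 + G = -153*42 - 95 = -6426 - 95 = -6521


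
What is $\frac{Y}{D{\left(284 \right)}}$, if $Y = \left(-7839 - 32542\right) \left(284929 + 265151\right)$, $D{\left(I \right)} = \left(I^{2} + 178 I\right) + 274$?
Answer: $- \frac{11106390240}{65741} \approx -1.6894 \cdot 10^{5}$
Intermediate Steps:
$D{\left(I \right)} = 274 + I^{2} + 178 I$
$Y = -22212780480$ ($Y = \left(-40381\right) 550080 = -22212780480$)
$\frac{Y}{D{\left(284 \right)}} = - \frac{22212780480}{274 + 284^{2} + 178 \cdot 284} = - \frac{22212780480}{274 + 80656 + 50552} = - \frac{22212780480}{131482} = \left(-22212780480\right) \frac{1}{131482} = - \frac{11106390240}{65741}$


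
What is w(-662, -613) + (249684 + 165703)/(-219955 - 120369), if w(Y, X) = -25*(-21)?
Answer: 178254713/340324 ≈ 523.78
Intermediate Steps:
w(Y, X) = 525
w(-662, -613) + (249684 + 165703)/(-219955 - 120369) = 525 + (249684 + 165703)/(-219955 - 120369) = 525 + 415387/(-340324) = 525 + 415387*(-1/340324) = 525 - 415387/340324 = 178254713/340324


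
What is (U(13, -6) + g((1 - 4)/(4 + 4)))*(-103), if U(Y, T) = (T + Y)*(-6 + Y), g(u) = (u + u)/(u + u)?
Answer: -5150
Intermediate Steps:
g(u) = 1 (g(u) = (2*u)/((2*u)) = (2*u)*(1/(2*u)) = 1)
U(Y, T) = (-6 + Y)*(T + Y)
(U(13, -6) + g((1 - 4)/(4 + 4)))*(-103) = ((13² - 6*(-6) - 6*13 - 6*13) + 1)*(-103) = ((169 + 36 - 78 - 78) + 1)*(-103) = (49 + 1)*(-103) = 50*(-103) = -5150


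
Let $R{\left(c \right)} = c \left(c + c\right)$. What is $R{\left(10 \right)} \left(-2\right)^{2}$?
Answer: $800$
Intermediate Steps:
$R{\left(c \right)} = 2 c^{2}$ ($R{\left(c \right)} = c 2 c = 2 c^{2}$)
$R{\left(10 \right)} \left(-2\right)^{2} = 2 \cdot 10^{2} \left(-2\right)^{2} = 2 \cdot 100 \cdot 4 = 200 \cdot 4 = 800$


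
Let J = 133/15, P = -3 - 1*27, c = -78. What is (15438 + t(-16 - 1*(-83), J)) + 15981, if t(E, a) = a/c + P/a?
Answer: 4888566401/155610 ≈ 31416.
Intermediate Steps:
P = -30 (P = -3 - 27 = -30)
J = 133/15 (J = 133*(1/15) = 133/15 ≈ 8.8667)
t(E, a) = -30/a - a/78 (t(E, a) = a/(-78) - 30/a = a*(-1/78) - 30/a = -a/78 - 30/a = -30/a - a/78)
(15438 + t(-16 - 1*(-83), J)) + 15981 = (15438 + (-30/133/15 - 1/78*133/15)) + 15981 = (15438 + (-30*15/133 - 133/1170)) + 15981 = (15438 + (-450/133 - 133/1170)) + 15981 = (15438 - 544189/155610) + 15981 = 2401762991/155610 + 15981 = 4888566401/155610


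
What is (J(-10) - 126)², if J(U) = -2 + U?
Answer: 19044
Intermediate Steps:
(J(-10) - 126)² = ((-2 - 10) - 126)² = (-12 - 126)² = (-138)² = 19044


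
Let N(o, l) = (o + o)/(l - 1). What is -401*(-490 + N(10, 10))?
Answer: 1760390/9 ≈ 1.9560e+5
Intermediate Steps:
N(o, l) = 2*o/(-1 + l) (N(o, l) = (2*o)/(-1 + l) = 2*o/(-1 + l))
-401*(-490 + N(10, 10)) = -401*(-490 + 2*10/(-1 + 10)) = -401*(-490 + 2*10/9) = -401*(-490 + 2*10*(⅑)) = -401*(-490 + 20/9) = -401*(-4390/9) = 1760390/9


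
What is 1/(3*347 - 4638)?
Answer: -1/3597 ≈ -0.00027801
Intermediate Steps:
1/(3*347 - 4638) = 1/(1041 - 4638) = 1/(-3597) = -1/3597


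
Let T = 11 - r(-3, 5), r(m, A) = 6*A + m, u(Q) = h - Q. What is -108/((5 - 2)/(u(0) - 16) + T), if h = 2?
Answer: 1512/227 ≈ 6.6608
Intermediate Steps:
u(Q) = 2 - Q
r(m, A) = m + 6*A
T = -16 (T = 11 - (-3 + 6*5) = 11 - (-3 + 30) = 11 - 1*27 = 11 - 27 = -16)
-108/((5 - 2)/(u(0) - 16) + T) = -108/((5 - 2)/((2 - 1*0) - 16) - 16) = -108/(3/((2 + 0) - 16) - 16) = -108/(3/(2 - 16) - 16) = -108/(3/(-14) - 16) = -108/(3*(-1/14) - 16) = -108/(-3/14 - 16) = -108/(-227/14) = -14/227*(-108) = 1512/227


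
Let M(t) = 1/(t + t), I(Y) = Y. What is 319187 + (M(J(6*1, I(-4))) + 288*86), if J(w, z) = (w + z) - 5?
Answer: 2063729/6 ≈ 3.4396e+5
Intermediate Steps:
J(w, z) = -5 + w + z
M(t) = 1/(2*t)
319187 + (M(J(6*1, I(-4))) + 288*86) = 319187 + (1/(2*(-5 + 6*1 - 4)) + 288*86) = 319187 + (1/(2*(-5 + 6 - 4)) + 24768) = 319187 + ((½)/(-3) + 24768) = 319187 + ((½)*(-⅓) + 24768) = 319187 + (-⅙ + 24768) = 319187 + 148607/6 = 2063729/6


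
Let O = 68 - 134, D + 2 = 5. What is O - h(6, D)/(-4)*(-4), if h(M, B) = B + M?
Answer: -75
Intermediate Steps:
D = 3 (D = -2 + 5 = 3)
O = -66
O - h(6, D)/(-4)*(-4) = -66 - (3 + 6)/(-4)*(-4) = -66 - 9*(-¼)*(-4) = -66 - (-9)*(-4)/4 = -66 - 1*9 = -66 - 9 = -75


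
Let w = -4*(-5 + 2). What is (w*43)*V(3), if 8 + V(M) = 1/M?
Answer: -3956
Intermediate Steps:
V(M) = -8 + 1/M
w = 12 (w = -4*(-3) = 12)
(w*43)*V(3) = (12*43)*(-8 + 1/3) = 516*(-8 + ⅓) = 516*(-23/3) = -3956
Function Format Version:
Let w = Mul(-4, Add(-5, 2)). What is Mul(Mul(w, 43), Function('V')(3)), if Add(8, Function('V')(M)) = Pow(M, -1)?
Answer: -3956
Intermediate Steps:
Function('V')(M) = Add(-8, Pow(M, -1))
w = 12 (w = Mul(-4, -3) = 12)
Mul(Mul(w, 43), Function('V')(3)) = Mul(Mul(12, 43), Add(-8, Pow(3, -1))) = Mul(516, Add(-8, Rational(1, 3))) = Mul(516, Rational(-23, 3)) = -3956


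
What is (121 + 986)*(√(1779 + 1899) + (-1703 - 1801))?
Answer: -3878928 + 1107*√3678 ≈ -3.8118e+6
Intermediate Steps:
(121 + 986)*(√(1779 + 1899) + (-1703 - 1801)) = 1107*(√3678 - 3504) = 1107*(-3504 + √3678) = -3878928 + 1107*√3678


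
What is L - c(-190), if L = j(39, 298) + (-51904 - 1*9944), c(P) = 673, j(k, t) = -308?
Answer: -62829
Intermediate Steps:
L = -62156 (L = -308 + (-51904 - 1*9944) = -308 + (-51904 - 9944) = -308 - 61848 = -62156)
L - c(-190) = -62156 - 1*673 = -62156 - 673 = -62829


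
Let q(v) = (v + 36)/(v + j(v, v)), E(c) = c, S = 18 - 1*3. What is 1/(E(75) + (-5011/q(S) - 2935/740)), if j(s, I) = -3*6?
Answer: 2516/920349 ≈ 0.0027337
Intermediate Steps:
S = 15 (S = 18 - 3 = 15)
j(s, I) = -18
q(v) = (36 + v)/(-18 + v) (q(v) = (v + 36)/(v - 18) = (36 + v)/(-18 + v))
1/(E(75) + (-5011/q(S) - 2935/740)) = 1/(75 + (-5011*(-18 + 15)/(36 + 15) - 2935/740)) = 1/(75 + (-5011/(51/(-3)) - 2935*1/740)) = 1/(75 + (-5011/((-⅓*51)) - 587/148)) = 1/(75 + (-5011/(-17) - 587/148)) = 1/(75 + (-5011*(-1/17) - 587/148)) = 1/(75 + (5011/17 - 587/148)) = 1/(75 + 731649/2516) = 1/(920349/2516) = 2516/920349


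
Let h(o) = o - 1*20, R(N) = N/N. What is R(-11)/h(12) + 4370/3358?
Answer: 687/584 ≈ 1.1764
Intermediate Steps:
R(N) = 1
h(o) = -20 + o (h(o) = o - 20 = -20 + o)
R(-11)/h(12) + 4370/3358 = 1/(-20 + 12) + 4370/3358 = 1/(-8) + 4370*(1/3358) = 1*(-1/8) + 95/73 = -1/8 + 95/73 = 687/584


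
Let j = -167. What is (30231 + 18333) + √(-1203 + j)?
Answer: 48564 + I*√1370 ≈ 48564.0 + 37.013*I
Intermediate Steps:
(30231 + 18333) + √(-1203 + j) = (30231 + 18333) + √(-1203 - 167) = 48564 + √(-1370) = 48564 + I*√1370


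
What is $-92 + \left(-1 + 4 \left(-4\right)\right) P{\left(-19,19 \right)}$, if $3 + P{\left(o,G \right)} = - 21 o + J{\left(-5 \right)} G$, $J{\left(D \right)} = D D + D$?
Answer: $-13284$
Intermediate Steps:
$J{\left(D \right)} = D + D^{2}$ ($J{\left(D \right)} = D^{2} + D = D + D^{2}$)
$P{\left(o,G \right)} = -3 - 21 o + 20 G$ ($P{\left(o,G \right)} = -3 + \left(- 21 o + - 5 \left(1 - 5\right) G\right) = -3 + \left(- 21 o + \left(-5\right) \left(-4\right) G\right) = -3 + \left(- 21 o + 20 G\right) = -3 - 21 o + 20 G$)
$-92 + \left(-1 + 4 \left(-4\right)\right) P{\left(-19,19 \right)} = -92 + \left(-1 + 4 \left(-4\right)\right) \left(-3 - -399 + 20 \cdot 19\right) = -92 + \left(-1 - 16\right) \left(-3 + 399 + 380\right) = -92 - 13192 = -13284$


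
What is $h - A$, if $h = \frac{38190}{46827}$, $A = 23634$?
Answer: $- \frac{368890376}{15609} \approx -23633.0$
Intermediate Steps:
$h = \frac{12730}{15609}$ ($h = 38190 \cdot \frac{1}{46827} = \frac{12730}{15609} \approx 0.81556$)
$h - A = \frac{12730}{15609} - 23634 = - \frac{368890376}{15609}$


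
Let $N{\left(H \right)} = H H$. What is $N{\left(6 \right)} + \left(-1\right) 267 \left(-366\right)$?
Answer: $97758$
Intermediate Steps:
$N{\left(H \right)} = H^{2}$
$N{\left(6 \right)} + \left(-1\right) 267 \left(-366\right) = 6^{2} + \left(-1\right) 267 \left(-366\right) = 36 - -97722 = 36 + 97722 = 97758$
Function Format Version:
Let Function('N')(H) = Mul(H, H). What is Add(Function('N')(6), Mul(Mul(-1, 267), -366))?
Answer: 97758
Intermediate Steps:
Function('N')(H) = Pow(H, 2)
Add(Function('N')(6), Mul(Mul(-1, 267), -366)) = Add(Pow(6, 2), Mul(Mul(-1, 267), -366)) = Add(36, Mul(-267, -366)) = Add(36, 97722) = 97758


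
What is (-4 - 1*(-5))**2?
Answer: 1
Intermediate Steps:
(-4 - 1*(-5))**2 = (-4 + 5)**2 = 1**2 = 1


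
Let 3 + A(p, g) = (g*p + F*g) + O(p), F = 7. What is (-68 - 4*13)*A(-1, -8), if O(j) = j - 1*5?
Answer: 6840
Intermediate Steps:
O(j) = -5 + j (O(j) = j - 5 = -5 + j)
A(p, g) = -8 + p + 7*g + g*p (A(p, g) = -3 + ((g*p + 7*g) + (-5 + p)) = -3 + ((7*g + g*p) + (-5 + p)) = -3 + (-5 + p + 7*g + g*p) = -8 + p + 7*g + g*p)
(-68 - 4*13)*A(-1, -8) = (-68 - 4*13)*(-8 - 1 + 7*(-8) - 8*(-1)) = (-68 - 52)*(-8 - 1 - 56 + 8) = -120*(-57) = 6840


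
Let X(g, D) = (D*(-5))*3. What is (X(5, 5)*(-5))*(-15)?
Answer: -5625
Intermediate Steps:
X(g, D) = -15*D (X(g, D) = -5*D*3 = -15*D)
(X(5, 5)*(-5))*(-15) = (-15*5*(-5))*(-15) = -75*(-5)*(-15) = 375*(-15) = -5625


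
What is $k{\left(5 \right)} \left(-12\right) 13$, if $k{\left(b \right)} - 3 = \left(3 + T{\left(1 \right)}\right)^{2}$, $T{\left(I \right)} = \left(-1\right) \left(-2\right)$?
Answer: $-4368$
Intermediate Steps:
$T{\left(I \right)} = 2$
$k{\left(b \right)} = 28$ ($k{\left(b \right)} = 3 + \left(3 + 2\right)^{2} = 3 + 5^{2} = 3 + 25 = 28$)
$k{\left(5 \right)} \left(-12\right) 13 = 28 \left(-12\right) 13 = \left(-336\right) 13 = -4368$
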